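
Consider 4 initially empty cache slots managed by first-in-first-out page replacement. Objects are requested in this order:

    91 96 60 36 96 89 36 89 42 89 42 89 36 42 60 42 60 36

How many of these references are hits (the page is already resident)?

12

91 -> miss, frames [91]
96 -> miss, frames [91, 96]
60 -> miss, frames [91, 96, 60]
36 -> miss, frames [91, 96, 60, 36]
96 -> hit
89 -> miss, evict 91, frames [96, 60, 36, 89]
36 -> hit
89 -> hit
42 -> miss, evict 96, frames [60, 36, 89, 42]
89 -> hit
42 -> hit
89 -> hit
36 -> hit
42 -> hit
60 -> hit
42 -> hit
60 -> hit
36 -> hit
Hits: 12.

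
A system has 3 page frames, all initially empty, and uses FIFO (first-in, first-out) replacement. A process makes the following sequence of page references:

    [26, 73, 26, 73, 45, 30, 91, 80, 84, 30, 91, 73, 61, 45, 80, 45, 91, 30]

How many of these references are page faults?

15

26: miss, frames [26]
73: miss, frames [26, 73]
26: hit
73: hit
45: miss, frames [26, 73, 45]
30: miss, evict 26, frames [73, 45, 30]
91: miss, evict 73, frames [45, 30, 91]
80: miss, evict 45, frames [30, 91, 80]
84: miss, evict 30, frames [91, 80, 84]
30: miss, evict 91, frames [80, 84, 30]
91: miss, evict 80, frames [84, 30, 91]
73: miss, evict 84, frames [30, 91, 73]
61: miss, evict 30, frames [91, 73, 61]
45: miss, evict 91, frames [73, 61, 45]
80: miss, evict 73, frames [61, 45, 80]
45: hit
91: miss, evict 61, frames [45, 80, 91]
30: miss, evict 45, frames [80, 91, 30]
Page faults: 15.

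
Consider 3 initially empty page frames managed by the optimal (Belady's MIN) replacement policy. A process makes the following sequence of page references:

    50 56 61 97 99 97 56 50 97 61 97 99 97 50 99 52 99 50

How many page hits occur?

50 → miss, frames {50}
56 → miss, frames {50,56}
61 → miss, frames {50,56,61}
97 → miss, evict 61, frames {50,56,97}
99 → miss, evict 50, frames {56,97,99}
97 → hit
56 → hit
50 → miss, evict 56, frames {97,99,50}
97 → hit
61 → miss, evict 50, frames {97,99,61}
97 → hit
99 → hit
97 → hit
50 → miss, evict 61, frames {97,99,50}
99 → hit
52 → miss, evict 97, frames {99,50,52}
99 → hit
50 → hit
Hits: 9.

9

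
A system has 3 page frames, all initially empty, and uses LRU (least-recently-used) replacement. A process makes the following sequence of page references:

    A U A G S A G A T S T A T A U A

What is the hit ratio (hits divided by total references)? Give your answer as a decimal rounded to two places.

0.56

A: miss, frames [A]
U: miss, frames [A, U]
A: hit
G: miss, frames [U, A, G]
S: miss, evict U, frames [A, G, S]
A: hit
G: hit
A: hit
T: miss, evict S, frames [G, A, T]
S: miss, evict G, frames [A, T, S]
T: hit
A: hit
T: hit
A: hit
U: miss, evict S, frames [T, A, U]
A: hit
Hits: 9 of 16 references → 9/16 = 0.5625.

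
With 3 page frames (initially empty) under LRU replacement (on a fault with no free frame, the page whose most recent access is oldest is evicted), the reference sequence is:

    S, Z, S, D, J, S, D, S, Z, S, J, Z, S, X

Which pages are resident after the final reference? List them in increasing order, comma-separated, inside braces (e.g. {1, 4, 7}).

S -> miss, frames [S]
Z -> miss, frames [S, Z]
S -> hit
D -> miss, frames [Z, S, D]
J -> miss, evict Z, frames [S, D, J]
S -> hit
D -> hit
S -> hit
Z -> miss, evict J, frames [D, S, Z]
S -> hit
J -> miss, evict D, frames [Z, S, J]
Z -> hit
S -> hit
X -> miss, evict J, frames [Z, S, X]

{S, X, Z}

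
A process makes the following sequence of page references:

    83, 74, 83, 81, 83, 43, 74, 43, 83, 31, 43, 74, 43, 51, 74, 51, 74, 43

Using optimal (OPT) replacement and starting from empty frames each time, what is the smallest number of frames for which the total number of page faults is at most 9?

3

f=1: 18 faults
f=2: 10 faults
f=3: 6 faults
f=4: 6 faults
f=5: 6 faults
f=6: 6 faults
Smallest f with faults ≤ 9 is 3.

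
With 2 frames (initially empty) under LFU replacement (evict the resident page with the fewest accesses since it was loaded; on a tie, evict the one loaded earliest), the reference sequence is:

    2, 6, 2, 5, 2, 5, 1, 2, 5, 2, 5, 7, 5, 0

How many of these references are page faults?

8

2 -> miss, frames [2]
6 -> miss, frames [2, 6]
2 -> hit
5 -> miss, evict 6, frames [2, 5]
2 -> hit
5 -> hit
1 -> miss, evict 5, frames [2, 1]
2 -> hit
5 -> miss, evict 1, frames [2, 5]
2 -> hit
5 -> hit
7 -> miss, evict 5, frames [2, 7]
5 -> miss, evict 7, frames [2, 5]
0 -> miss, evict 5, frames [2, 0]
Page faults: 8.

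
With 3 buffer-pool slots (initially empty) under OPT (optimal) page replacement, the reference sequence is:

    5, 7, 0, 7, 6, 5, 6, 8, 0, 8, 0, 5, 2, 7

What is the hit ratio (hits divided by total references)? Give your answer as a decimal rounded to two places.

5 → fault, frames [5]
7 → fault, frames [5, 7]
0 → fault, frames [5, 7, 0]
7 → hit
6 → fault, evict 7, frames [5, 0, 6]
5 → hit
6 → hit
8 → fault, evict 6, frames [5, 0, 8]
0 → hit
8 → hit
0 → hit
5 → hit
2 → fault, evict 8, frames [5, 0, 2]
7 → fault, evict 2, frames [5, 0, 7]
Hits: 7 of 14 references → 7/14 = 0.5000.

0.50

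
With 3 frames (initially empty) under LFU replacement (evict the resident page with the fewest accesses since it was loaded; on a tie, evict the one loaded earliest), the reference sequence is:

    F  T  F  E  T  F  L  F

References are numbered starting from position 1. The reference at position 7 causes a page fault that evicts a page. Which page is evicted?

pos 1: F -> miss, frames [F]
pos 2: T -> miss, frames [F, T]
pos 3: F -> hit
pos 4: E -> miss, frames [F, T, E]
pos 5: T -> hit
pos 6: F -> hit
pos 7: L -> miss, evict E, frames [F, T, L]
At position 7, page E is evicted.

E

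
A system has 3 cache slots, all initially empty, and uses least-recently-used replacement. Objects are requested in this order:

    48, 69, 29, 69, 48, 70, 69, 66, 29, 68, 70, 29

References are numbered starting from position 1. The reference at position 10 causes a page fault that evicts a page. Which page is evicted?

69

pos 1: 48 → miss, frames [48]
pos 2: 69 → miss, frames [48, 69]
pos 3: 29 → miss, frames [48, 69, 29]
pos 4: 69 → hit
pos 5: 48 → hit
pos 6: 70 → miss, evict 29, frames [69, 48, 70]
pos 7: 69 → hit
pos 8: 66 → miss, evict 48, frames [70, 69, 66]
pos 9: 29 → miss, evict 70, frames [69, 66, 29]
pos 10: 68 → miss, evict 69, frames [66, 29, 68]
At position 10, page 69 is evicted.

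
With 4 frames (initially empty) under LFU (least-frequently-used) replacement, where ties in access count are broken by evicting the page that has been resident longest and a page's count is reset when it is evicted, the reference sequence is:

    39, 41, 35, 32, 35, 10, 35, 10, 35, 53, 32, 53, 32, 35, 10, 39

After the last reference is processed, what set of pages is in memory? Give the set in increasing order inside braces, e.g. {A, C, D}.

39: miss, frames [39]
41: miss, frames [39, 41]
35: miss, frames [39, 41, 35]
32: miss, frames [39, 41, 35, 32]
35: hit
10: miss, evict 39, frames [41, 35, 32, 10]
35: hit
10: hit
35: hit
53: miss, evict 41, frames [35, 32, 10, 53]
32: hit
53: hit
32: hit
35: hit
10: hit
39: miss, evict 53, frames [35, 32, 10, 39]

{10, 32, 35, 39}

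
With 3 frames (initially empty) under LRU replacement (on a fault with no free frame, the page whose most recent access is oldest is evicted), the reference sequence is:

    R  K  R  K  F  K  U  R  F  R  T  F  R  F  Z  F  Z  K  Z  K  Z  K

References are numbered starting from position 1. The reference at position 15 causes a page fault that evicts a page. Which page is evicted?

pos 1: R → miss, frames {R}
pos 2: K → miss, frames {R,K}
pos 3: R → hit
pos 4: K → hit
pos 5: F → miss, frames {R,K,F}
pos 6: K → hit
pos 7: U → miss, evict R, frames {F,K,U}
pos 8: R → miss, evict F, frames {K,U,R}
pos 9: F → miss, evict K, frames {U,R,F}
pos 10: R → hit
pos 11: T → miss, evict U, frames {F,R,T}
pos 12: F → hit
pos 13: R → hit
pos 14: F → hit
pos 15: Z → miss, evict T, frames {R,F,Z}
At position 15, page T is evicted.

T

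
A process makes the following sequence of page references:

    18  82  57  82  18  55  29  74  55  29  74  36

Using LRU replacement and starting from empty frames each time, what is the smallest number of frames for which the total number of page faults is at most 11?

2

f=1: 12 faults
f=2: 11 faults
f=3: 7 faults
f=4: 7 faults
f=5: 7 faults
f=6: 7 faults
f=7: 7 faults
Smallest f with faults ≤ 11 is 2.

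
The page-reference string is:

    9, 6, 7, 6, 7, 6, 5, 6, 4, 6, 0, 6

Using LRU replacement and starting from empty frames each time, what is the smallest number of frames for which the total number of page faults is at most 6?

f=1: 12 faults
f=2: 6 faults
f=3: 6 faults
f=4: 6 faults
f=5: 6 faults
f=6: 6 faults
Smallest f with faults ≤ 6 is 2.

2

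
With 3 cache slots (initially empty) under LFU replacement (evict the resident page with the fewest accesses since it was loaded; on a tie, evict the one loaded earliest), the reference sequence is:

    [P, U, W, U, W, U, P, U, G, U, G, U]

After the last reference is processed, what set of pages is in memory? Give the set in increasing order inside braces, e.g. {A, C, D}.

{G, U, W}

P: fault, frames [P]
U: fault, frames [P, U]
W: fault, frames [P, U, W]
U: hit
W: hit
U: hit
P: hit
U: hit
G: fault, evict P, frames [U, W, G]
U: hit
G: hit
U: hit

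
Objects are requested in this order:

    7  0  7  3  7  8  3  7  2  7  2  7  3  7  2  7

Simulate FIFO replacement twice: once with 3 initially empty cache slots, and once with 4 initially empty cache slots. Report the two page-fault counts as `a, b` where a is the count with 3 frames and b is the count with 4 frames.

7, 6

3 frames: F F . F . F . F F . . . F . . . → 7 faults.
4 frames: F F . F . F . . F F . . . . . . → 6 faults.
6 < 7: adding a frame reduced faults, as is typical.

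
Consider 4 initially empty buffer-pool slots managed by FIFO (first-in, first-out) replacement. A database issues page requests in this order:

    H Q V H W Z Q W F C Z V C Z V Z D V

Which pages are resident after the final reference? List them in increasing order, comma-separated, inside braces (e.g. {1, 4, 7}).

H -> fault, frames (H)
Q -> fault, frames (H Q)
V -> fault, frames (H Q V)
H -> hit
W -> fault, frames (H Q V W)
Z -> fault, evict H, frames (Q V W Z)
Q -> hit
W -> hit
F -> fault, evict Q, frames (V W Z F)
C -> fault, evict V, frames (W Z F C)
Z -> hit
V -> fault, evict W, frames (Z F C V)
C -> hit
Z -> hit
V -> hit
Z -> hit
D -> fault, evict Z, frames (F C V D)
V -> hit

{C, D, F, V}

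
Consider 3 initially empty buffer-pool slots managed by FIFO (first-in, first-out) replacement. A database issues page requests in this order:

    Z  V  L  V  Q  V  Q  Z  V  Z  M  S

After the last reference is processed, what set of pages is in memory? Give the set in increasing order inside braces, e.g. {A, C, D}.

{M, S, V}

Z: miss, frames (Z)
V: miss, frames (Z V)
L: miss, frames (Z V L)
V: hit
Q: miss, evict Z, frames (V L Q)
V: hit
Q: hit
Z: miss, evict V, frames (L Q Z)
V: miss, evict L, frames (Q Z V)
Z: hit
M: miss, evict Q, frames (Z V M)
S: miss, evict Z, frames (V M S)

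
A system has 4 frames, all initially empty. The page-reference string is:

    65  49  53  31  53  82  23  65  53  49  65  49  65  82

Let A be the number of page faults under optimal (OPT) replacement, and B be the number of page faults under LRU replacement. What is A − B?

Under OPT: F F F F . F F . . . . . . F → 7 faults.
Under LRU: F F F F . F F F . F . . . F → 9 faults.
A − B = 7 − 9 = -2.

-2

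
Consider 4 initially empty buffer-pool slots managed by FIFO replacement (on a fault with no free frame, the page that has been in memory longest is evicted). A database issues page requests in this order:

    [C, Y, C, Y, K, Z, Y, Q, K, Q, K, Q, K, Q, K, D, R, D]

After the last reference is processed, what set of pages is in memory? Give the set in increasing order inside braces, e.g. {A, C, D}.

C -> fault, frames {C}
Y -> fault, frames {C,Y}
C -> hit
Y -> hit
K -> fault, frames {C,Y,K}
Z -> fault, frames {C,Y,K,Z}
Y -> hit
Q -> fault, evict C, frames {Y,K,Z,Q}
K -> hit
Q -> hit
K -> hit
Q -> hit
K -> hit
Q -> hit
K -> hit
D -> fault, evict Y, frames {K,Z,Q,D}
R -> fault, evict K, frames {Z,Q,D,R}
D -> hit

{D, Q, R, Z}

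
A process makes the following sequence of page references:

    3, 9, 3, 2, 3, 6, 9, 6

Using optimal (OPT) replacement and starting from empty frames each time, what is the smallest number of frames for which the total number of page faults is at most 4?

3

f=1: 8 faults
f=2: 5 faults
f=3: 4 faults
f=4: 4 faults
Smallest f with faults ≤ 4 is 3.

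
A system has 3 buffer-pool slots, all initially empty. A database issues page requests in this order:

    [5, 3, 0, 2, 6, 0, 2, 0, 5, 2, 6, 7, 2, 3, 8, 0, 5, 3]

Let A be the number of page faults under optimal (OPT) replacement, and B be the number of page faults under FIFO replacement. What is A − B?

Under OPT: F F F F F . . . F . . F . F F F . . → 10 faults.
Under FIFO: F F F F F . . . F . . F F F F F F F → 13 faults.
A − B = 10 − 13 = -3.

-3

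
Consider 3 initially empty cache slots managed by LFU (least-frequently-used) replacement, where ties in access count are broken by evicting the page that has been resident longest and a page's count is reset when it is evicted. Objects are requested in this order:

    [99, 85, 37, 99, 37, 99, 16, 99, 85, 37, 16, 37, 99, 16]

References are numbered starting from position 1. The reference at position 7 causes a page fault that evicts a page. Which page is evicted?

pos 1: 99: fault, frames {99}
pos 2: 85: fault, frames {99,85}
pos 3: 37: fault, frames {99,85,37}
pos 4: 99: hit
pos 5: 37: hit
pos 6: 99: hit
pos 7: 16: fault, evict 85, frames {99,37,16}
At position 7, page 85 is evicted.

85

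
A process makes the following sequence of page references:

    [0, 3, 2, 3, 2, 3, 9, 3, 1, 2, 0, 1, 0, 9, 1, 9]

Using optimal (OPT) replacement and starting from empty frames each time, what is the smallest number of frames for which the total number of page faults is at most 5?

4

f=1: 16 faults
f=2: 8 faults
f=3: 6 faults
f=4: 5 faults
f=5: 5 faults
Smallest f with faults ≤ 5 is 4.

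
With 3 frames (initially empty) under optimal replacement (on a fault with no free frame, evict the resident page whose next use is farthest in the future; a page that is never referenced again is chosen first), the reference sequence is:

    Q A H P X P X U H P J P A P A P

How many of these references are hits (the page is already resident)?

8

Q: fault, frames (Q)
A: fault, frames (Q A)
H: fault, frames (Q A H)
P: fault, evict Q, frames (A H P)
X: fault, evict A, frames (H P X)
P: hit
X: hit
U: fault, evict X, frames (H P U)
H: hit
P: hit
J: fault, evict U, frames (H P J)
P: hit
A: fault, evict J, frames (H P A)
P: hit
A: hit
P: hit
Hits: 8.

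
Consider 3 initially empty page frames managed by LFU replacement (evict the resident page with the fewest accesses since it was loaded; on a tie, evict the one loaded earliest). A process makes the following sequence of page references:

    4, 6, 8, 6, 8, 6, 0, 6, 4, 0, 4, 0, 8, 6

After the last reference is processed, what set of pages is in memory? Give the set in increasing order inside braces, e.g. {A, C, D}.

4: fault, frames {4}
6: fault, frames {4,6}
8: fault, frames {4,6,8}
6: hit
8: hit
6: hit
0: fault, evict 4, frames {6,8,0}
6: hit
4: fault, evict 0, frames {6,8,4}
0: fault, evict 4, frames {6,8,0}
4: fault, evict 0, frames {6,8,4}
0: fault, evict 4, frames {6,8,0}
8: hit
6: hit

{0, 6, 8}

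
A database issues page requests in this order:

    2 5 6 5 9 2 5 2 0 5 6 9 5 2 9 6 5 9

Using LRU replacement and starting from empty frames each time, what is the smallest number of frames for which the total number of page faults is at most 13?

3

f=1: 18 faults
f=2: 16 faults
f=3: 11 faults
f=4: 8 faults
f=5: 5 faults
Smallest f with faults ≤ 13 is 3.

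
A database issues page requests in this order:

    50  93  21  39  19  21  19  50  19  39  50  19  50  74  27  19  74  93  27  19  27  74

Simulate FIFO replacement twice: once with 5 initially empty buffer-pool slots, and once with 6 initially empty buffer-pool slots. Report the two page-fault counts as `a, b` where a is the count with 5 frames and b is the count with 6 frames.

8, 7

5 frames: F F F F F . . . . . . . . F F . . F . . . . → 8 faults.
6 frames: F F F F F . . . . . . . . F F . . . . . . . → 7 faults.
7 < 8: adding a frame reduced faults, as is typical.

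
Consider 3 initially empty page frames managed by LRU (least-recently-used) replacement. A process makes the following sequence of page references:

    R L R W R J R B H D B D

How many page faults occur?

7

R → miss, frames {R}
L → miss, frames {R,L}
R → hit
W → miss, frames {L,R,W}
R → hit
J → miss, evict L, frames {W,R,J}
R → hit
B → miss, evict W, frames {J,R,B}
H → miss, evict J, frames {R,B,H}
D → miss, evict R, frames {B,H,D}
B → hit
D → hit
Page faults: 7.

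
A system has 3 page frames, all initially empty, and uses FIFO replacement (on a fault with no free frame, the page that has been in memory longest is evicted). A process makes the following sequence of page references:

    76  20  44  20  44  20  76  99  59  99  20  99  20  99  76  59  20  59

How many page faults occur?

76: miss, frames [76]
20: miss, frames [76, 20]
44: miss, frames [76, 20, 44]
20: hit
44: hit
20: hit
76: hit
99: miss, evict 76, frames [20, 44, 99]
59: miss, evict 20, frames [44, 99, 59]
99: hit
20: miss, evict 44, frames [99, 59, 20]
99: hit
20: hit
99: hit
76: miss, evict 99, frames [59, 20, 76]
59: hit
20: hit
59: hit
Page faults: 7.

7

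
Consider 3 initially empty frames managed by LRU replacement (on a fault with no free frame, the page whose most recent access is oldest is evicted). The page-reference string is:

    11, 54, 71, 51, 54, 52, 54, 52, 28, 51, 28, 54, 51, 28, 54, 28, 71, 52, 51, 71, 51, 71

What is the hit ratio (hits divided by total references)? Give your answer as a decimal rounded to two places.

0.50

11 -> fault, frames {11}
54 -> fault, frames {11,54}
71 -> fault, frames {11,54,71}
51 -> fault, evict 11, frames {54,71,51}
54 -> hit
52 -> fault, evict 71, frames {51,54,52}
54 -> hit
52 -> hit
28 -> fault, evict 51, frames {54,52,28}
51 -> fault, evict 54, frames {52,28,51}
28 -> hit
54 -> fault, evict 52, frames {51,28,54}
51 -> hit
28 -> hit
54 -> hit
28 -> hit
71 -> fault, evict 51, frames {54,28,71}
52 -> fault, evict 54, frames {28,71,52}
51 -> fault, evict 28, frames {71,52,51}
71 -> hit
51 -> hit
71 -> hit
Hits: 11 of 22 references → 11/22 = 0.5000.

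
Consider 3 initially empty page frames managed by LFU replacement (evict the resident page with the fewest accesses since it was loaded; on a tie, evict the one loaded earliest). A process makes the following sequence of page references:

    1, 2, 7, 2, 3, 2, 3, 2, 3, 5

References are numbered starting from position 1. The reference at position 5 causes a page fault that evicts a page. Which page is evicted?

pos 1: 1 -> miss, frames [1]
pos 2: 2 -> miss, frames [1, 2]
pos 3: 7 -> miss, frames [1, 2, 7]
pos 4: 2 -> hit
pos 5: 3 -> miss, evict 1, frames [2, 7, 3]
At position 5, page 1 is evicted.

1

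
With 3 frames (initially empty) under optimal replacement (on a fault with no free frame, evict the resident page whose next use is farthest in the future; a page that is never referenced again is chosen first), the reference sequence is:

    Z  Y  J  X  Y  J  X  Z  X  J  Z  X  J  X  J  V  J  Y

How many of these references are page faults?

Z: fault, frames [Z]
Y: fault, frames [Z, Y]
J: fault, frames [Z, Y, J]
X: fault, evict Z, frames [Y, J, X]
Y: hit
J: hit
X: hit
Z: fault, evict Y, frames [J, X, Z]
X: hit
J: hit
Z: hit
X: hit
J: hit
X: hit
J: hit
V: fault, evict Z, frames [J, X, V]
J: hit
Y: fault, evict V, frames [J, X, Y]
Page faults: 7.

7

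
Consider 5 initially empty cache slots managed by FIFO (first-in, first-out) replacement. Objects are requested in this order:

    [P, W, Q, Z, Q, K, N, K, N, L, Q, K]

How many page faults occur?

P → fault, frames [P]
W → fault, frames [P, W]
Q → fault, frames [P, W, Q]
Z → fault, frames [P, W, Q, Z]
Q → hit
K → fault, frames [P, W, Q, Z, K]
N → fault, evict P, frames [W, Q, Z, K, N]
K → hit
N → hit
L → fault, evict W, frames [Q, Z, K, N, L]
Q → hit
K → hit
Page faults: 7.

7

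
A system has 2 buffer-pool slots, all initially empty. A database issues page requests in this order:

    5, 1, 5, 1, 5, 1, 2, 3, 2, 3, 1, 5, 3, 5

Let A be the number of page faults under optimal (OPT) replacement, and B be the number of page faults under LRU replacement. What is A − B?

-1

Under OPT: F F . . . . F F . . F F . . → 6 faults.
Under LRU: F F . . . . F F . . F F F . → 7 faults.
A − B = 6 − 7 = -1.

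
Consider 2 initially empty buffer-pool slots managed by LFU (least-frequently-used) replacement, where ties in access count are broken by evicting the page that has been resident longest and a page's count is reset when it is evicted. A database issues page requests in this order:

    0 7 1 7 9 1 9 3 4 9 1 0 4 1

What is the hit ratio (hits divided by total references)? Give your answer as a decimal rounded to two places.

0.07

0 -> miss, frames (0)
7 -> miss, frames (0 7)
1 -> miss, evict 0, frames (7 1)
7 -> hit
9 -> miss, evict 1, frames (7 9)
1 -> miss, evict 9, frames (7 1)
9 -> miss, evict 1, frames (7 9)
3 -> miss, evict 9, frames (7 3)
4 -> miss, evict 3, frames (7 4)
9 -> miss, evict 4, frames (7 9)
1 -> miss, evict 9, frames (7 1)
0 -> miss, evict 1, frames (7 0)
4 -> miss, evict 0, frames (7 4)
1 -> miss, evict 4, frames (7 1)
Hits: 1 of 14 references → 1/14 = 0.0714.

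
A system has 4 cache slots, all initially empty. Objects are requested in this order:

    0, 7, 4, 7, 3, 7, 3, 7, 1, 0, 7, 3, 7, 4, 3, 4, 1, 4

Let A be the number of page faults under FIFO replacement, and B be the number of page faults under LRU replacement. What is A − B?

Under FIFO: F F F . F . . . F F F . . F F . F . → 10 faults.
Under LRU: F F F . F . . . F F . . . F . . F . → 8 faults.
A − B = 10 − 8 = 2.

2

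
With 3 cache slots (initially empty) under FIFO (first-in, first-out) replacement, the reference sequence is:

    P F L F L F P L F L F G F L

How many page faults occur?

4

P -> fault, frames (P)
F -> fault, frames (P F)
L -> fault, frames (P F L)
F -> hit
L -> hit
F -> hit
P -> hit
L -> hit
F -> hit
L -> hit
F -> hit
G -> fault, evict P, frames (F L G)
F -> hit
L -> hit
Page faults: 4.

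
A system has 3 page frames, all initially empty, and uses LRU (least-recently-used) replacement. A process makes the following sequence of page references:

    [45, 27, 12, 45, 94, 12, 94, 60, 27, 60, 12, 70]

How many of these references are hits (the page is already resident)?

4

45 -> miss, frames [45]
27 -> miss, frames [45, 27]
12 -> miss, frames [45, 27, 12]
45 -> hit
94 -> miss, evict 27, frames [12, 45, 94]
12 -> hit
94 -> hit
60 -> miss, evict 45, frames [12, 94, 60]
27 -> miss, evict 12, frames [94, 60, 27]
60 -> hit
12 -> miss, evict 94, frames [27, 60, 12]
70 -> miss, evict 27, frames [60, 12, 70]
Hits: 4.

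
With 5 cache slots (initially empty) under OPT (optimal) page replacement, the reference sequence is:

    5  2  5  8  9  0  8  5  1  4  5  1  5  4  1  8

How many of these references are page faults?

7

5 -> miss, frames (5)
2 -> miss, frames (5 2)
5 -> hit
8 -> miss, frames (5 2 8)
9 -> miss, frames (5 2 8 9)
0 -> miss, frames (5 2 8 9 0)
8 -> hit
5 -> hit
1 -> miss, evict 0, frames (5 2 8 9 1)
4 -> miss, evict 9, frames (5 2 8 1 4)
5 -> hit
1 -> hit
5 -> hit
4 -> hit
1 -> hit
8 -> hit
Page faults: 7.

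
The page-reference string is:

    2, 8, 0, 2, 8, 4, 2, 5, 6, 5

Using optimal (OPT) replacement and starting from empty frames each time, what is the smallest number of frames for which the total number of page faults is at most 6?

3

f=1: 10 faults
f=2: 7 faults
f=3: 6 faults
f=4: 6 faults
f=5: 6 faults
f=6: 6 faults
Smallest f with faults ≤ 6 is 3.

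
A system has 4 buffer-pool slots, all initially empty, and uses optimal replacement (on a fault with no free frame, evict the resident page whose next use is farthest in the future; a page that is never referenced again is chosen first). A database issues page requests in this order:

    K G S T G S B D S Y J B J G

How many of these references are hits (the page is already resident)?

K → fault, frames (K)
G → fault, frames (K G)
S → fault, frames (K G S)
T → fault, frames (K G S T)
G → hit
S → hit
B → fault, evict T, frames (K G S B)
D → fault, evict K, frames (G S B D)
S → hit
Y → fault, evict D, frames (G S B Y)
J → fault, evict Y, frames (G S B J)
B → hit
J → hit
G → hit
Hits: 6.

6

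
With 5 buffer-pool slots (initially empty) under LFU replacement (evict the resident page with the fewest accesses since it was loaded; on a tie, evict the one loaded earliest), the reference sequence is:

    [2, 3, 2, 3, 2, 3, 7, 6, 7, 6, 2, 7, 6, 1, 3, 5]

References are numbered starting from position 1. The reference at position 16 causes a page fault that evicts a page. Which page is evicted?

1

pos 1: 2 -> fault, frames {2}
pos 2: 3 -> fault, frames {2,3}
pos 3: 2 -> hit
pos 4: 3 -> hit
pos 5: 2 -> hit
pos 6: 3 -> hit
pos 7: 7 -> fault, frames {2,3,7}
pos 8: 6 -> fault, frames {2,3,7,6}
pos 9: 7 -> hit
pos 10: 6 -> hit
pos 11: 2 -> hit
pos 12: 7 -> hit
pos 13: 6 -> hit
pos 14: 1 -> fault, frames {2,3,7,6,1}
pos 15: 3 -> hit
pos 16: 5 -> fault, evict 1, frames {2,3,7,6,5}
At position 16, page 1 is evicted.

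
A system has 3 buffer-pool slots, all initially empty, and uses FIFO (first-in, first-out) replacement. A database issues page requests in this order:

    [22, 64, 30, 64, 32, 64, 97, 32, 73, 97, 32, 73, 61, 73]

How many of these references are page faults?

22: fault, frames (22)
64: fault, frames (22 64)
30: fault, frames (22 64 30)
64: hit
32: fault, evict 22, frames (64 30 32)
64: hit
97: fault, evict 64, frames (30 32 97)
32: hit
73: fault, evict 30, frames (32 97 73)
97: hit
32: hit
73: hit
61: fault, evict 32, frames (97 73 61)
73: hit
Page faults: 7.

7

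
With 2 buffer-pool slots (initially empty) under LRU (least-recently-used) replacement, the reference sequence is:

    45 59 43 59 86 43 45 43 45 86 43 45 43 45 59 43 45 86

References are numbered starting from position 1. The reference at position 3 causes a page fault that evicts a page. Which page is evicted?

45

pos 1: 45 → fault, frames (45)
pos 2: 59 → fault, frames (45 59)
pos 3: 43 → fault, evict 45, frames (59 43)
At position 3, page 45 is evicted.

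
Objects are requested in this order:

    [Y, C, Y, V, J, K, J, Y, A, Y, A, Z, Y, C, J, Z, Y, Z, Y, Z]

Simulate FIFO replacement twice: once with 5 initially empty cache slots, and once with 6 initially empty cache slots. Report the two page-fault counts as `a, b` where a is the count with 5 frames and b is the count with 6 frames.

5 frames: F F . F F F . . F F . F . F F . . . . . → 10 faults.
6 frames: F F . F F F . . F . . F F F . . . . . . → 9 faults.
9 < 10: adding a frame reduced faults, as is typical.

10, 9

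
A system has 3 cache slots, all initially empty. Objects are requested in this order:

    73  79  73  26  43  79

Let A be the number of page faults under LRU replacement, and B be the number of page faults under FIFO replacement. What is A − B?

1

Under LRU: F F . F F F → 5 faults.
Under FIFO: F F . F F . → 4 faults.
A − B = 5 − 4 = 1.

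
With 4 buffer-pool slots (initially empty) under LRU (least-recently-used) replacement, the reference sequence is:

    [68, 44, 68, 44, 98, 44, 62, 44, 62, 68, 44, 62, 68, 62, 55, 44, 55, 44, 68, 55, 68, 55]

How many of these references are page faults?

5

68: fault, frames (68)
44: fault, frames (68 44)
68: hit
44: hit
98: fault, frames (68 44 98)
44: hit
62: fault, frames (68 98 44 62)
44: hit
62: hit
68: hit
44: hit
62: hit
68: hit
62: hit
55: fault, evict 98, frames (44 68 62 55)
44: hit
55: hit
44: hit
68: hit
55: hit
68: hit
55: hit
Page faults: 5.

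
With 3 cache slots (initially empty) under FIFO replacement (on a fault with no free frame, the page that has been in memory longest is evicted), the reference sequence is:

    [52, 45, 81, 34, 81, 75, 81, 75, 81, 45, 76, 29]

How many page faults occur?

8

52 -> miss, frames (52)
45 -> miss, frames (52 45)
81 -> miss, frames (52 45 81)
34 -> miss, evict 52, frames (45 81 34)
81 -> hit
75 -> miss, evict 45, frames (81 34 75)
81 -> hit
75 -> hit
81 -> hit
45 -> miss, evict 81, frames (34 75 45)
76 -> miss, evict 34, frames (75 45 76)
29 -> miss, evict 75, frames (45 76 29)
Page faults: 8.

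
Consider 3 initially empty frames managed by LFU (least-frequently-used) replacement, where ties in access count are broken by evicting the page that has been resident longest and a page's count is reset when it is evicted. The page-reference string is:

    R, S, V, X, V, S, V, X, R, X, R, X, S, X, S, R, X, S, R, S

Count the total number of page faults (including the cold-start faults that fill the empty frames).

R: fault, frames [R]
S: fault, frames [R, S]
V: fault, frames [R, S, V]
X: fault, evict R, frames [S, V, X]
V: hit
S: hit
V: hit
X: hit
R: fault, evict S, frames [V, X, R]
X: hit
R: hit
X: hit
S: fault, evict R, frames [V, X, S]
X: hit
S: hit
R: fault, evict S, frames [V, X, R]
X: hit
S: fault, evict R, frames [V, X, S]
R: fault, evict S, frames [V, X, R]
S: fault, evict R, frames [V, X, S]
Page faults: 10.

10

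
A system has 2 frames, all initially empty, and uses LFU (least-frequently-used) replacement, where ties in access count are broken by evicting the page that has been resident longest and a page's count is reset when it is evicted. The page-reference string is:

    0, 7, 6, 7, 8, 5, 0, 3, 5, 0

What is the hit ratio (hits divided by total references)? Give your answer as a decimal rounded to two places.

0.10

0 -> miss, frames [0]
7 -> miss, frames [0, 7]
6 -> miss, evict 0, frames [7, 6]
7 -> hit
8 -> miss, evict 6, frames [7, 8]
5 -> miss, evict 8, frames [7, 5]
0 -> miss, evict 5, frames [7, 0]
3 -> miss, evict 0, frames [7, 3]
5 -> miss, evict 3, frames [7, 5]
0 -> miss, evict 5, frames [7, 0]
Hits: 1 of 10 references → 1/10 = 0.1000.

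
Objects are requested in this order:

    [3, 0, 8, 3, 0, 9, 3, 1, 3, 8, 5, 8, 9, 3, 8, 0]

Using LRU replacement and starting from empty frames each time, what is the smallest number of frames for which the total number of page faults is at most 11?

f=1: 16 faults
f=2: 14 faults
f=3: 10 faults
f=4: 9 faults
f=5: 7 faults
f=6: 6 faults
Smallest f with faults ≤ 11 is 3.

3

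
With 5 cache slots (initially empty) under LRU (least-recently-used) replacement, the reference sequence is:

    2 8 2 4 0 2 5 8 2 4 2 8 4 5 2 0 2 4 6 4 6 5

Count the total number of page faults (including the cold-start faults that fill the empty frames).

6

2: fault, frames [2]
8: fault, frames [2, 8]
2: hit
4: fault, frames [8, 2, 4]
0: fault, frames [8, 2, 4, 0]
2: hit
5: fault, frames [8, 4, 0, 2, 5]
8: hit
2: hit
4: hit
2: hit
8: hit
4: hit
5: hit
2: hit
0: hit
2: hit
4: hit
6: fault, evict 8, frames [5, 0, 2, 4, 6]
4: hit
6: hit
5: hit
Page faults: 6.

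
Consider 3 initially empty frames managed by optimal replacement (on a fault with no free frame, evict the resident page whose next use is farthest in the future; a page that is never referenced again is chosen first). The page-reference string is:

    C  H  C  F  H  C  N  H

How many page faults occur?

C: fault, frames [C]
H: fault, frames [C, H]
C: hit
F: fault, frames [C, H, F]
H: hit
C: hit
N: fault, evict F, frames [C, H, N]
H: hit
Page faults: 4.

4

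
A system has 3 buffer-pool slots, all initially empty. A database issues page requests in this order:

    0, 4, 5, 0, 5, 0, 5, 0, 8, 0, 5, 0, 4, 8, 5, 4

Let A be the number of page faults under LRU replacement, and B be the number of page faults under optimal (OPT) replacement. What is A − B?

2

Under LRU: F F F . . . . . F . . . F F F . → 7 faults.
Under OPT: F F F . . . . . F . . . F . . . → 5 faults.
A − B = 7 − 5 = 2.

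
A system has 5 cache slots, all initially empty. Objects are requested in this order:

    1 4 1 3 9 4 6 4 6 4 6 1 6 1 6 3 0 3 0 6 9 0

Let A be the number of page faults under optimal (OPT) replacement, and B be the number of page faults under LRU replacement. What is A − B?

-1

Under OPT: F F . F F . F . . . . . . . . . F . . . . . → 6 faults.
Under LRU: F F . F F . F . . . . . . . . . F . . . F . → 7 faults.
A − B = 6 − 7 = -1.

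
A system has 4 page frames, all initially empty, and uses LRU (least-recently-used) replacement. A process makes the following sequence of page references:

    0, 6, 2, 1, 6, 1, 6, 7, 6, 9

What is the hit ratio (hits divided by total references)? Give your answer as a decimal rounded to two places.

0.40

0 -> fault, frames [0]
6 -> fault, frames [0, 6]
2 -> fault, frames [0, 6, 2]
1 -> fault, frames [0, 6, 2, 1]
6 -> hit
1 -> hit
6 -> hit
7 -> fault, evict 0, frames [2, 1, 6, 7]
6 -> hit
9 -> fault, evict 2, frames [1, 7, 6, 9]
Hits: 4 of 10 references → 4/10 = 0.4000.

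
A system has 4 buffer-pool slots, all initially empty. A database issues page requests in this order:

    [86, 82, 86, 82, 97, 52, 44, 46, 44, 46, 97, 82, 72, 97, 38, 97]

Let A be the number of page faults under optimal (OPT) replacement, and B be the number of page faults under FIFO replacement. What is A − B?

-2

Under OPT: F F . . F F F F . . . . F . F . → 8 faults.
Under FIFO: F F . . F F F F . . . F F F F . → 10 faults.
A − B = 8 − 10 = -2.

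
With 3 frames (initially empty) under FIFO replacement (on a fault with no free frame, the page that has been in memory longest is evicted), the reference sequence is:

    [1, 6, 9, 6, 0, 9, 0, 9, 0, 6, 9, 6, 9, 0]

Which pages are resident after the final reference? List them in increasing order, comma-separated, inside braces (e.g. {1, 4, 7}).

{0, 6, 9}

1 -> miss, frames {1}
6 -> miss, frames {1,6}
9 -> miss, frames {1,6,9}
6 -> hit
0 -> miss, evict 1, frames {6,9,0}
9 -> hit
0 -> hit
9 -> hit
0 -> hit
6 -> hit
9 -> hit
6 -> hit
9 -> hit
0 -> hit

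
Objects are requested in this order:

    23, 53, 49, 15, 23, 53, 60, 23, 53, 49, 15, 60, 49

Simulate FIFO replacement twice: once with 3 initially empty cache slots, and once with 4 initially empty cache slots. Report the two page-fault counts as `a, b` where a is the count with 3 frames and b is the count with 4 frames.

9, 10

3 frames: F F F F F F F . . F F . . → 9 faults.
4 frames: F F F F . . F F F F F F . → 10 faults.
10 > 9: adding a frame increased faults — Belady's anomaly.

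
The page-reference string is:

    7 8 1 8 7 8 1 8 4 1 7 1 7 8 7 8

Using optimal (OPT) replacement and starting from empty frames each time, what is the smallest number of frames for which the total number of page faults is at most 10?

f=1: 16 faults
f=2: 8 faults
f=3: 5 faults
f=4: 4 faults
Smallest f with faults ≤ 10 is 2.

2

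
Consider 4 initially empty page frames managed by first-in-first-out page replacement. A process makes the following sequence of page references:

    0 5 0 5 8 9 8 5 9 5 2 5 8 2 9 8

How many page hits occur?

0 → miss, frames (0)
5 → miss, frames (0 5)
0 → hit
5 → hit
8 → miss, frames (0 5 8)
9 → miss, frames (0 5 8 9)
8 → hit
5 → hit
9 → hit
5 → hit
2 → miss, evict 0, frames (5 8 9 2)
5 → hit
8 → hit
2 → hit
9 → hit
8 → hit
Hits: 11.

11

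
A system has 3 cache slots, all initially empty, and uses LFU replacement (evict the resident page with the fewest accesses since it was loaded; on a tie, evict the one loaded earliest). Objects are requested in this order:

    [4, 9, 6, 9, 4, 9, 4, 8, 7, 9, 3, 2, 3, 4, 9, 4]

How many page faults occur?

8

4 -> fault, frames [4]
9 -> fault, frames [4, 9]
6 -> fault, frames [4, 9, 6]
9 -> hit
4 -> hit
9 -> hit
4 -> hit
8 -> fault, evict 6, frames [4, 9, 8]
7 -> fault, evict 8, frames [4, 9, 7]
9 -> hit
3 -> fault, evict 7, frames [4, 9, 3]
2 -> fault, evict 3, frames [4, 9, 2]
3 -> fault, evict 2, frames [4, 9, 3]
4 -> hit
9 -> hit
4 -> hit
Page faults: 8.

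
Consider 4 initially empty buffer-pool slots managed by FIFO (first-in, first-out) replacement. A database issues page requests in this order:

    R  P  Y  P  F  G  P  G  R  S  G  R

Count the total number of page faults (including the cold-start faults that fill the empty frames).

7

R -> miss, frames [R]
P -> miss, frames [R, P]
Y -> miss, frames [R, P, Y]
P -> hit
F -> miss, frames [R, P, Y, F]
G -> miss, evict R, frames [P, Y, F, G]
P -> hit
G -> hit
R -> miss, evict P, frames [Y, F, G, R]
S -> miss, evict Y, frames [F, G, R, S]
G -> hit
R -> hit
Page faults: 7.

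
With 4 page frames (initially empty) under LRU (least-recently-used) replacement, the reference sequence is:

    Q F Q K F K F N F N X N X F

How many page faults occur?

Q: miss, frames {Q}
F: miss, frames {Q,F}
Q: hit
K: miss, frames {F,Q,K}
F: hit
K: hit
F: hit
N: miss, frames {Q,K,F,N}
F: hit
N: hit
X: miss, evict Q, frames {K,F,N,X}
N: hit
X: hit
F: hit
Page faults: 5.

5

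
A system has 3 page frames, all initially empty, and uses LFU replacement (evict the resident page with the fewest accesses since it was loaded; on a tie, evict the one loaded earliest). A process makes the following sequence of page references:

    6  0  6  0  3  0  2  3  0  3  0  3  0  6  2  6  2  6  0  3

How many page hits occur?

6: miss, frames [6]
0: miss, frames [6, 0]
6: hit
0: hit
3: miss, frames [6, 0, 3]
0: hit
2: miss, evict 3, frames [6, 0, 2]
3: miss, evict 2, frames [6, 0, 3]
0: hit
3: hit
0: hit
3: hit
0: hit
6: hit
2: miss, evict 6, frames [0, 3, 2]
6: miss, evict 2, frames [0, 3, 6]
2: miss, evict 6, frames [0, 3, 2]
6: miss, evict 2, frames [0, 3, 6]
0: hit
3: hit
Hits: 11.

11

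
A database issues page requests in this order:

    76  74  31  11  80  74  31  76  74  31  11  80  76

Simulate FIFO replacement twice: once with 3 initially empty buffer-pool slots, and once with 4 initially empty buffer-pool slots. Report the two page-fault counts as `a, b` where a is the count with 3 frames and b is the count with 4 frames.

3 frames: F F F F F F F F . . F F . → 10 faults.
4 frames: F F F F F . . F F F F F F → 11 faults.
11 > 10: adding a frame increased faults — Belady's anomaly.

10, 11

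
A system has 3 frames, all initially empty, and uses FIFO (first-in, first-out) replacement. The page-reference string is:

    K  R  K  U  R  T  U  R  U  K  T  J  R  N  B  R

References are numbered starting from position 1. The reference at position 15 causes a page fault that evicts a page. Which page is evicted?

pos 1: K → miss, frames [K]
pos 2: R → miss, frames [K, R]
pos 3: K → hit
pos 4: U → miss, frames [K, R, U]
pos 5: R → hit
pos 6: T → miss, evict K, frames [R, U, T]
pos 7: U → hit
pos 8: R → hit
pos 9: U → hit
pos 10: K → miss, evict R, frames [U, T, K]
pos 11: T → hit
pos 12: J → miss, evict U, frames [T, K, J]
pos 13: R → miss, evict T, frames [K, J, R]
pos 14: N → miss, evict K, frames [J, R, N]
pos 15: B → miss, evict J, frames [R, N, B]
At position 15, page J is evicted.

J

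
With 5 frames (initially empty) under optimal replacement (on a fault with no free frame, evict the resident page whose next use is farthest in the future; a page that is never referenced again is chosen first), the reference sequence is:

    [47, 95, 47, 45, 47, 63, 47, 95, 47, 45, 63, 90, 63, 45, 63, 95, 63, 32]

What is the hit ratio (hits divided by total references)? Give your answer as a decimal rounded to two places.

47: miss, frames (47)
95: miss, frames (47 95)
47: hit
45: miss, frames (47 95 45)
47: hit
63: miss, frames (47 95 45 63)
47: hit
95: hit
47: hit
45: hit
63: hit
90: miss, frames (47 95 45 63 90)
63: hit
45: hit
63: hit
95: hit
63: hit
32: miss, evict 90, frames (47 95 45 63 32)
Hits: 12 of 18 references → 12/18 = 0.6667.

0.67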